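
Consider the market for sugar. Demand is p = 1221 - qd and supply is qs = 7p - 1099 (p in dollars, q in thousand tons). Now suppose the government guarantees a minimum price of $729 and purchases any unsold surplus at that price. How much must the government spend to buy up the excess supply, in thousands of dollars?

2560248

Rearranging demand gives qd = 1221 - p. In a free market, 1221 - p = 7p - 1099 gives the equilibrium p* = 290, q* = 931.
The floor of 729 is above the equilibrium price 290, so it binds.
At p = 729: qd = 1221 - 729 = 492 and qs = 7·729 - 1099 = 4004.
Surplus = qs - qd = 3512.
Government expenditure = surplus × support price = 3512 × 729 = 2560248.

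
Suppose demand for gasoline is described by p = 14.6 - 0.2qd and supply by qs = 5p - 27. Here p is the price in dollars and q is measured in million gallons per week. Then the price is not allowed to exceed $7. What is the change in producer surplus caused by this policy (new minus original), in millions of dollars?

-46.5

Rearranging demand gives qd = 73 - 5p. In a free market, 73 - 5p = 5p - 27 gives the equilibrium p* = 10, q* = 23.
Since 7 < 10, the ceiling is binding.
At p = 7: qd = 73 - 5·7 = 38 and qs = 5·7 - 27 = 8.
Producer surplus without the control is ½ · (10 - 5.4) · 23 = 52.9.
With the ceiling, producers sell 8 units at 7, so PS = ½ · (7 - 5.4) · 8 = 6.4.
Change in producer surplus = 6.4 - 52.9 = -46.5.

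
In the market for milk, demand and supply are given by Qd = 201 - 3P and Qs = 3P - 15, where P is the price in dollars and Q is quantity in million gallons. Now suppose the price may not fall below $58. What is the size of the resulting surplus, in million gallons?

132

Without the control the market clears where 201 - 3P = 3P - 15, i.e. P* = 36 and Q* = 93.
The floor of 58 is above the equilibrium price 36, so it binds.
At P = 58: Qd = 201 - 3·58 = 27 and Qs = 3·58 - 15 = 159.
Surplus = Qs - Qd = 159 - 27 = 132.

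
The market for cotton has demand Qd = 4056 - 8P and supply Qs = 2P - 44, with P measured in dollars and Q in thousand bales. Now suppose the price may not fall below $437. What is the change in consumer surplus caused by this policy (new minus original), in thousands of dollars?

-18036

Equilibrium: 4056 - 8P = 2P - 44, so 4100 = 10P and P* = 410, Q* = 776.
The floor of 437 is above the equilibrium price 410, so it binds.
At P = 437: Qd = 4056 - 8·437 = 560 and Qs = 2·437 - 44 = 830.
Consumer surplus without the control is ½ · (507 - 410) · 776 = 37636.
With the floor, consumers buy 560 units at 437, so CS = ½ · (507 - 437) · 560 = 19600.
Change in consumer surplus = 19600 - 37636 = -18036.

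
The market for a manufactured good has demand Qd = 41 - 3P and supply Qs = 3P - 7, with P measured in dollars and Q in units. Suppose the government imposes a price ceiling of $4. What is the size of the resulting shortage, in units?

Equilibrium: 41 - 3P = 3P - 7, so 48 = 6P and P* = 8, Q* = 17.
The ceiling of 4 is below the equilibrium price 8, so it binds.
At P = 4: Qd = 41 - 3·4 = 29 and Qs = 3·4 - 7 = 5.
Shortage = Qd - Qs = 29 - 5 = 24.

24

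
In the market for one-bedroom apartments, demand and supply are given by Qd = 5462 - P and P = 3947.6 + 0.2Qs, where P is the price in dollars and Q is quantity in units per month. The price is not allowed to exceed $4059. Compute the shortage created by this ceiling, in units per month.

Rearranging supply gives Qs = 5P - 19738. Without the control the market clears where 5462 - P = 5P - 19738, i.e. P* = 4200 and Q* = 1262.
Since 4059 < 4200, the ceiling is binding.
At P = 4059: Qd = 5462 - 4059 = 1403 and Qs = 5·4059 - 19738 = 557.
Shortage = Qd - Qs = 1403 - 557 = 846.

846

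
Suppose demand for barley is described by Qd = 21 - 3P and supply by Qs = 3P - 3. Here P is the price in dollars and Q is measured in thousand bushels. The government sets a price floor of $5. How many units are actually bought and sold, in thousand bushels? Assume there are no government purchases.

6

Equilibrium: 21 - 3P = 3P - 3, so 24 = 6P and P* = 4, Q* = 9.
The floor of 5 is above the equilibrium price 4, so it binds.
At P = 5: Qd = 21 - 3·5 = 6 and Qs = 3·5 - 3 = 12.
The quantity actually transacted is the short side, demand: 6.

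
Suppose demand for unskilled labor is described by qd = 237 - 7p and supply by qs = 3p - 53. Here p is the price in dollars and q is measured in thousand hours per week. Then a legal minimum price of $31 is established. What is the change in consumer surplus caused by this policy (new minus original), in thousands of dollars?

Setting quantity demanded equal to quantity supplied, 237 - 7p = 3p - 53, gives p* = 29 and q* = 34.
Because the floor (31) lies above the market-clearing price, it is binding.
At p = 31: qd = 237 - 7·31 = 20 and qs = 3·31 - 53 = 40.
Consumer surplus without the control is ½ · (237/7 - 29) · 34 = 578/7.
With the floor, consumers buy 20 units at 31, so CS = ½ · (237/7 - 31) · 20 = 200/7.
Change in consumer surplus = 200/7 - 578/7 = -54.

-54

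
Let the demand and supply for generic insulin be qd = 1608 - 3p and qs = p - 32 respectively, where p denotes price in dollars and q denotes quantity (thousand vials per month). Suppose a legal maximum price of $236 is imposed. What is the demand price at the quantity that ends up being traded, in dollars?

Without the control the market clears where 1608 - 3p = p - 32, i.e. p* = 410 and q* = 378.
The ceiling of 236 is below the equilibrium price 410, so it binds.
At p = 236: qd = 1608 - 3·236 = 900 and qs = 236 - 32 = 204.
Only 204 units reach the market. On the demand curve, the marginal buyer's willingness to pay at q = 204 is (1608 - 204)/3 = 468.

468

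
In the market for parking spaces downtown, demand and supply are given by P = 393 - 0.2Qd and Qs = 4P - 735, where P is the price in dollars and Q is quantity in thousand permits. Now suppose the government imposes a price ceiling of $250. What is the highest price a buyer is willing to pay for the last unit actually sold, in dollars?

Rearranging demand gives Qd = 1965 - 5P. Without the control the market clears where 1965 - 5P = 4P - 735, i.e. P* = 300 and Q* = 465.
The ceiling of 250 is below the equilibrium price 300, so it binds.
At P = 250: Qd = 1965 - 5·250 = 715 and Qs = 4·250 - 735 = 265.
Only 265 units reach the market. On the demand curve, the marginal buyer's willingness to pay at Q = 265 is (1965 - 265)/5 = 340.

340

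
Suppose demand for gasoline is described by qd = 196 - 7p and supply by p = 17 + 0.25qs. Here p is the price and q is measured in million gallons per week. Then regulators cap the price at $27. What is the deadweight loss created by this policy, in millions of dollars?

Rearranging supply gives qs = 4p - 68. Without the control the market clears where 196 - 7p = 4p - 68, i.e. p* = 24 and q* = 28.
The ceiling of 27 is above the equilibrium price 24, so it is not binding; the market clears at p* = 24, q* = 28.
Since the control does not bind, no trades are prevented and deadweight loss is zero.

0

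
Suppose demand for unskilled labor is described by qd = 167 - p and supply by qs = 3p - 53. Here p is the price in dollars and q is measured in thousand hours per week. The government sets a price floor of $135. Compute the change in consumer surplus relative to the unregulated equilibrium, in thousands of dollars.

Setting quantity demanded equal to quantity supplied, 167 - p = 3p - 53, gives p* = 55 and q* = 112.
Because the floor (135) lies above the market-clearing price, it is binding.
At p = 135: qd = 167 - 135 = 32 and qs = 3·135 - 53 = 352.
Consumer surplus without the control is ½ · (167 - 55) · 112 = 6272.
With the floor, consumers buy 32 units at 135, so CS = ½ · (167 - 135) · 32 = 512.
Change in consumer surplus = 512 - 6272 = -5760.

-5760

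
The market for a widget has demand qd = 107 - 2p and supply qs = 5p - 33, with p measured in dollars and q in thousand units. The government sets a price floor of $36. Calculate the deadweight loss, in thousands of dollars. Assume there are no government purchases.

358.4

Without the control the market clears where 107 - 2p = 5p - 33, i.e. p* = 20 and q* = 67.
Since 36 > 20, the floor is binding.
At p = 36: qd = 107 - 2·36 = 35 and qs = 5·36 - 33 = 147.
Quantity traded falls to 35. At q = 35 the demand price is (107 - 35)/2 = 36 and the supply price is (33 + 35)/5 = 13.6.
Deadweight loss = ½ · (36 - 13.6) · (67 - 35) = ½ · 22.4 · 32 = 358.4.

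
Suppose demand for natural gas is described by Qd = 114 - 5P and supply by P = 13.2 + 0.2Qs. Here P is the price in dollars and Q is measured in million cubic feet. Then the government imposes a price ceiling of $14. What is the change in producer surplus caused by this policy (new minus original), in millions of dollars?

-56

Rearranging supply gives Qs = 5P - 66. Setting quantity demanded equal to quantity supplied, 114 - 5P = 5P - 66, gives P* = 18 and Q* = 24.
Since 14 < 18, the ceiling is binding.
At P = 14: Qd = 114 - 5·14 = 44 and Qs = 5·14 - 66 = 4.
Producer surplus without the control is ½ · (18 - 13.2) · 24 = 57.6.
With the ceiling, producers sell 4 units at 14, so PS = ½ · (14 - 13.2) · 4 = 1.6.
Change in producer surplus = 1.6 - 57.6 = -56.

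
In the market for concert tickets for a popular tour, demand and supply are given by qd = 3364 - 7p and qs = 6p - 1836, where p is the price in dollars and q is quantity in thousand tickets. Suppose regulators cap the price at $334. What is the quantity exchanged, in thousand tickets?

168

Equilibrium: 3364 - 7p = 6p - 1836, so 5200 = 13p and p* = 400, q* = 564.
The ceiling of 334 is below the equilibrium price 400, so it binds.
At p = 334: qd = 3364 - 7·334 = 1026 and qs = 6·334 - 1836 = 168.
The quantity actually transacted is the short side, supply: 168.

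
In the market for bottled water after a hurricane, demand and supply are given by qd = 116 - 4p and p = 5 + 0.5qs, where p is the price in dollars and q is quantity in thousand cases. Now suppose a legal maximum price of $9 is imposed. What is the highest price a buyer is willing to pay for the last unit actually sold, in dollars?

Rearranging supply gives qs = 2p - 10. Without the control the market clears where 116 - 4p = 2p - 10, i.e. p* = 21 and q* = 32.
Because the ceiling (9) lies below the market-clearing price, it is binding.
At p = 9: qd = 116 - 4·9 = 80 and qs = 2·9 - 10 = 8.
Only 8 units reach the market. On the demand curve, the marginal buyer's willingness to pay at q = 8 is (116 - 8)/4 = 27.

27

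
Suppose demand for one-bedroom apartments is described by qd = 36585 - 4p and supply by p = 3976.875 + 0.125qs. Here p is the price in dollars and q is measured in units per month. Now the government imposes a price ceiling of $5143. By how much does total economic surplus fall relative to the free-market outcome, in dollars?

Rearranging supply gives qs = 8p - 31815. Setting quantity demanded equal to quantity supplied, 36585 - 4p = 8p - 31815, gives p* = 5700 and q* = 13785.
The ceiling of 5143 is below the equilibrium price 5700, so it binds.
At p = 5143: qd = 36585 - 4·5143 = 16013 and qs = 8·5143 - 31815 = 9329.
Quantity traded falls to 9329. At q = 9329 the demand price is (36585 - 9329)/4 = 6814 and the supply price is (31815 + 9329)/8 = 5143.
Deadweight loss = ½ · (6814 - 5143) · (13785 - 9329) = ½ · 1671 · 4456 = 3722988.

3722988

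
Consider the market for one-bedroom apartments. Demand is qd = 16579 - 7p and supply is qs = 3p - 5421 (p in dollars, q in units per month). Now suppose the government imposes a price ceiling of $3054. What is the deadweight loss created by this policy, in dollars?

Setting quantity demanded equal to quantity supplied, 16579 - 7p = 3p - 5421, gives p* = 2200 and q* = 1179.
The ceiling of 3054 is above the equilibrium price 2200, so it is not binding; the market clears at p* = 2200, q* = 1179.
Since the control does not bind, no trades are prevented and deadweight loss is zero.

0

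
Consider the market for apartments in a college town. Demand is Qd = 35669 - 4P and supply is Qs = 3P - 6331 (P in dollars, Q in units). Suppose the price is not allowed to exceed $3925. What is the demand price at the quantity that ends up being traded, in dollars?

7556.25

Without the control the market clears where 35669 - 4P = 3P - 6331, i.e. P* = 6000 and Q* = 11669.
Because the ceiling (3925) lies below the market-clearing price, it is binding.
At P = 3925: Qd = 35669 - 4·3925 = 19969 and Qs = 3·3925 - 6331 = 5444.
Only 5444 units reach the market. On the demand curve, the marginal buyer's willingness to pay at Q = 5444 is (35669 - 5444)/4 = 7556.25.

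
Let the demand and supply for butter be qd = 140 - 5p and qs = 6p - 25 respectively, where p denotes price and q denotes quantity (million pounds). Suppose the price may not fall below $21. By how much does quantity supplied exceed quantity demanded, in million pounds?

66

Without the control the market clears where 140 - 5p = 6p - 25, i.e. p* = 15 and q* = 65.
Since 21 > 15, the floor is binding.
At p = 21: qd = 140 - 5·21 = 35 and qs = 6·21 - 25 = 101.
Surplus = qs - qd = 101 - 35 = 66.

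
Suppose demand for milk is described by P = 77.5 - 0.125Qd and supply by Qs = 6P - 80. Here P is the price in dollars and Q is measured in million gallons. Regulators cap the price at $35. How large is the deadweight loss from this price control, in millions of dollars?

Rearranging demand gives Qd = 620 - 8P. Without the control the market clears where 620 - 8P = 6P - 80, i.e. P* = 50 and Q* = 220.
Because the ceiling (35) lies below the market-clearing price, it is binding.
At P = 35: Qd = 620 - 8·35 = 340 and Qs = 6·35 - 80 = 130.
Quantity traded falls to 130. At Q = 130 the demand price is (620 - 130)/8 = 61.25 and the supply price is (80 + 130)/6 = 35.
Deadweight loss = ½ · (61.25 - 35) · (220 - 130) = ½ · 26.25 · 90 = 1181.25.

1181.25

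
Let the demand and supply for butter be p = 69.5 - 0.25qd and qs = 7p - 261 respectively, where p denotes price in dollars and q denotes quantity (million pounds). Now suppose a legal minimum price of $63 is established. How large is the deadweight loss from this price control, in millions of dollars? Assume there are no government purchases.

Rearranging demand gives qd = 278 - 4p. Equilibrium: 278 - 4p = 7p - 261, so 539 = 11p and p* = 49, q* = 82.
Since 63 > 49, the floor is binding.
At p = 63: qd = 278 - 4·63 = 26 and qs = 7·63 - 261 = 180.
Quantity traded falls to 26. At q = 26 the demand price is (278 - 26)/4 = 63 and the supply price is (261 + 26)/7 = 41.
Deadweight loss = ½ · (63 - 41) · (82 - 26) = ½ · 22 · 56 = 616.

616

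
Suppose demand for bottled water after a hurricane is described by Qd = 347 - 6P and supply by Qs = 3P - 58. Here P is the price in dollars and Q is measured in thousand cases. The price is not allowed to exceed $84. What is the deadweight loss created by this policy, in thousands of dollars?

0

Setting quantity demanded equal to quantity supplied, 347 - 6P = 3P - 58, gives P* = 45 and Q* = 77.
The ceiling of 84 is above the equilibrium price 45, so it is not binding; the market clears at P* = 45, Q* = 77.
Since the control does not bind, no trades are prevented and deadweight loss is zero.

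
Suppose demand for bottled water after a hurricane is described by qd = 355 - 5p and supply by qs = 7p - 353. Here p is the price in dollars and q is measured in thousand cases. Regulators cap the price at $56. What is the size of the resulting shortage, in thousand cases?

36

Setting quantity demanded equal to quantity supplied, 355 - 5p = 7p - 353, gives p* = 59 and q* = 60.
Because the ceiling (56) lies below the market-clearing price, it is binding.
At p = 56: qd = 355 - 5·56 = 75 and qs = 7·56 - 353 = 39.
Shortage = qd - qs = 75 - 39 = 36.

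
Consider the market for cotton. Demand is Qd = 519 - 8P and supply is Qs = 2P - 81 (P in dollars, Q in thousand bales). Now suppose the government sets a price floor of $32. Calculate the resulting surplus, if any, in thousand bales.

Equilibrium: 519 - 8P = 2P - 81, so 600 = 10P and P* = 60, Q* = 39.
The floor of 32 is below the equilibrium price 60, so it is not binding; the market clears at P* = 60, Q* = 39.
Since the control does not bind, there is no surplus.

0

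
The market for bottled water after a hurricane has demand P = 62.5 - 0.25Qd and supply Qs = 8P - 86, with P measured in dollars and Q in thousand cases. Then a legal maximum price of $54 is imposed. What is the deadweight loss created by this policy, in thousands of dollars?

Rearranging demand gives Qd = 250 - 4P. Without the control the market clears where 250 - 4P = 8P - 86, i.e. P* = 28 and Q* = 138.
The ceiling of 54 is above the equilibrium price 28, so it is not binding; the market clears at P* = 28, Q* = 138.
Since the control does not bind, no trades are prevented and deadweight loss is zero.

0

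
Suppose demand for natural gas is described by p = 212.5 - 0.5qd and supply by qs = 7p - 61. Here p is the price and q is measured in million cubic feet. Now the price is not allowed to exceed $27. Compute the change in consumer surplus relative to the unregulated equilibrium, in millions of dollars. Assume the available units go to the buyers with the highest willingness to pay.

Rearranging demand gives qd = 425 - 2p. Setting quantity demanded equal to quantity supplied, 425 - 2p = 7p - 61, gives p* = 54 and q* = 317.
Since 27 < 54, the ceiling is binding.
At p = 27: qd = 425 - 2·27 = 371 and qs = 7·27 - 61 = 128.
Consumer surplus without the control is ½ · (212.5 - 54) · 317 = 25122.25.
With the ceiling, 128 units are sold at 27 (assume they go to the highest-value buyers). The demand price at q = 128 is 148.5, so CS = ½ · [(212.5 - 27) + (148.5 - 27)] · 128 = 19648.
Change in consumer surplus = 19648 - 25122.25 = -5474.25.

-5474.25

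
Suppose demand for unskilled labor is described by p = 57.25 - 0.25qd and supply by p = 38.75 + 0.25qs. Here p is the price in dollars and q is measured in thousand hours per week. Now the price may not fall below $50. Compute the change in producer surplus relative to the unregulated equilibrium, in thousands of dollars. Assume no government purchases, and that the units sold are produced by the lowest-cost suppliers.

50

Rearranging demand gives qd = 229 - 4p; rearranging supply gives qs = 4p - 155. Without the control the market clears where 229 - 4p = 4p - 155, i.e. p* = 48 and q* = 37.
The floor of 50 is above the equilibrium price 48, so it binds.
At p = 50: qd = 229 - 4·50 = 29 and qs = 4·50 - 155 = 45.
Producer surplus without the control is ½ · (48 - 38.75) · 37 = 171.125.
With the floor, 29 units are sold at 50. The supply price at q = 29 is 46, so PS = ½ · [(50 - 38.75) + (50 - 46)] · 29 = 221.125.
Change in producer surplus = 221.125 - 171.125 = 50.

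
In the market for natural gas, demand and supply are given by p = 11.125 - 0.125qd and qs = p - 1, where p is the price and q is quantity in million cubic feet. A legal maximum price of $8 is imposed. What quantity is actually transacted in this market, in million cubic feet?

Rearranging demand gives qd = 89 - 8p. Without the control the market clears where 89 - 8p = p - 1, i.e. p* = 10 and q* = 9.
Because the ceiling (8) lies below the market-clearing price, it is binding.
At p = 8: qd = 89 - 8·8 = 25 and qs = 8 - 1 = 7.
The quantity actually transacted is the short side, supply: 7.

7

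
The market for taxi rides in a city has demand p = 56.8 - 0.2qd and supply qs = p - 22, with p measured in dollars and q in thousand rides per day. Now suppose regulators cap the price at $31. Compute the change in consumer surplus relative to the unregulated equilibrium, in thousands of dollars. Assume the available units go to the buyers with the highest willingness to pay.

140

Rearranging demand gives qd = 284 - 5p. Equilibrium: 284 - 5p = p - 22, so 306 = 6p and p* = 51, q* = 29.
Because the ceiling (31) lies below the market-clearing price, it is binding.
At p = 31: qd = 284 - 5·31 = 129 and qs = 31 - 22 = 9.
Consumer surplus without the control is ½ · (56.8 - 51) · 29 = 84.1.
With the ceiling, 9 units are sold at 31 (assume they go to the highest-value buyers). The demand price at q = 9 is 55, so CS = ½ · [(56.8 - 31) + (55 - 31)] · 9 = 224.1.
Change in consumer surplus = 224.1 - 84.1 = 140.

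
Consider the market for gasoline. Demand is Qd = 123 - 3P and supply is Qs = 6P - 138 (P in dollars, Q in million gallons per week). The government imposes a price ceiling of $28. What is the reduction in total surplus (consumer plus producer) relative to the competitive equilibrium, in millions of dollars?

Equilibrium: 123 - 3P = 6P - 138, so 261 = 9P and P* = 29, Q* = 36.
The ceiling of 28 is below the equilibrium price 29, so it binds.
At P = 28: Qd = 123 - 3·28 = 39 and Qs = 6·28 - 138 = 30.
Quantity traded falls to 30. At Q = 30 the demand price is (123 - 30)/3 = 31 and the supply price is (138 + 30)/6 = 28.
Deadweight loss = ½ · (31 - 28) · (36 - 30) = ½ · 3 · 6 = 9.

9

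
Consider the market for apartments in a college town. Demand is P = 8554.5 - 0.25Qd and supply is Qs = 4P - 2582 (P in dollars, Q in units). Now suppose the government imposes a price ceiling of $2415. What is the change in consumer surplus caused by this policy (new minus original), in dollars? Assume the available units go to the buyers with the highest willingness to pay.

5916980

Rearranging demand gives Qd = 34218 - 4P. Equilibrium: 34218 - 4P = 4P - 2582, so 36800 = 8P and P* = 4600, Q* = 15818.
Because the ceiling (2415) lies below the market-clearing price, it is binding.
At P = 2415: Qd = 34218 - 4·2415 = 24558 and Qs = 4·2415 - 2582 = 7078.
Consumer surplus without the control is ½ · (8554.5 - 4600) · 15818 = 31276140.5.
With the ceiling, 7078 units are sold at 2415 (assume they go to the highest-value buyers). The demand price at Q = 7078 is 6785, so CS = ½ · [(8554.5 - 2415) + (6785 - 2415)] · 7078 = 37193120.5.
Change in consumer surplus = 37193120.5 - 31276140.5 = 5916980.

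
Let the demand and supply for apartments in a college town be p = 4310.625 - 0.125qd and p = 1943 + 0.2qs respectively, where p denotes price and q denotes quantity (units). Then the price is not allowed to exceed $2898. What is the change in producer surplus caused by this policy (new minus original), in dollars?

-3027060

Rearranging demand gives qd = 34485 - 8p; rearranging supply gives qs = 5p - 9715. Without the control the market clears where 34485 - 8p = 5p - 9715, i.e. p* = 3400 and q* = 7285.
The ceiling of 2898 is below the equilibrium price 3400, so it binds.
At p = 2898: qd = 34485 - 8·2898 = 11301 and qs = 5·2898 - 9715 = 4775.
Producer surplus without the control is ½ · (3400 - 1943) · 7285 = 5307122.5.
With the ceiling, producers sell 4775 units at 2898, so PS = ½ · (2898 - 1943) · 4775 = 2280062.5.
Change in producer surplus = 2280062.5 - 5307122.5 = -3027060.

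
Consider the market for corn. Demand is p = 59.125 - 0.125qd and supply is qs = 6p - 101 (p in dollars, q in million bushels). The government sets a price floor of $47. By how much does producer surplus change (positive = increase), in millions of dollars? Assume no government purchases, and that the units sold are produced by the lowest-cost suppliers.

Rearranging demand gives qd = 473 - 8p. Equilibrium: 473 - 8p = 6p - 101, so 574 = 14p and p* = 41, q* = 145.
The floor of 47 is above the equilibrium price 41, so it binds.
At p = 47: qd = 473 - 8·47 = 97 and qs = 6·47 - 101 = 181.
Producer surplus without the control is ½ · (41 - 101/6) · 145 = 21025/12.
With the floor, 97 units are sold at 47. The supply price at q = 97 is 33, so PS = ½ · [(47 - 101/6) + (47 - 33)] · 97 = 25705/12.
Change in producer surplus = 25705/12 - 21025/12 = 390.

390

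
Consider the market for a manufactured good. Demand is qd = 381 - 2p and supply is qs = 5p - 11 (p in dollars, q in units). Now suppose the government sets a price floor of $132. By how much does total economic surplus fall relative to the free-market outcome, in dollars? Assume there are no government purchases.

Setting quantity demanded equal to quantity supplied, 381 - 2p = 5p - 11, gives p* = 56 and q* = 269.
Because the floor (132) lies above the market-clearing price, it is binding.
At p = 132: qd = 381 - 2·132 = 117 and qs = 5·132 - 11 = 649.
Quantity traded falls to 117. At q = 117 the demand price is (381 - 117)/2 = 132 and the supply price is (11 + 117)/5 = 25.6.
Deadweight loss = ½ · (132 - 25.6) · (269 - 117) = ½ · 106.4 · 152 = 8086.4.

8086.4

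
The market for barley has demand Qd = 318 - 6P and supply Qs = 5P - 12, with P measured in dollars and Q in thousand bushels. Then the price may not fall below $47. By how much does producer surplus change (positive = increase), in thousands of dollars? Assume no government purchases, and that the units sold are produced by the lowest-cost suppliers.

Without the control the market clears where 318 - 6P = 5P - 12, i.e. P* = 30 and Q* = 138.
Since 47 > 30, the floor is binding.
At P = 47: Qd = 318 - 6·47 = 36 and Qs = 5·47 - 12 = 223.
Producer surplus without the control is ½ · (30 - 2.4) · 138 = 1904.4.
With the floor, 36 units are sold at 47. The supply price at Q = 36 is 9.6, so PS = ½ · [(47 - 2.4) + (47 - 9.6)] · 36 = 1476.
Change in producer surplus = 1476 - 1904.4 = -428.4.

-428.4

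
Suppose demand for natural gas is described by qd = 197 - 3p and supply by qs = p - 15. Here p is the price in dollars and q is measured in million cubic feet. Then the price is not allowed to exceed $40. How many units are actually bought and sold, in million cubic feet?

25

Setting quantity demanded equal to quantity supplied, 197 - 3p = p - 15, gives p* = 53 and q* = 38.
The ceiling of 40 is below the equilibrium price 53, so it binds.
At p = 40: qd = 197 - 3·40 = 77 and qs = 40 - 15 = 25.
The quantity actually transacted is the short side, supply: 25.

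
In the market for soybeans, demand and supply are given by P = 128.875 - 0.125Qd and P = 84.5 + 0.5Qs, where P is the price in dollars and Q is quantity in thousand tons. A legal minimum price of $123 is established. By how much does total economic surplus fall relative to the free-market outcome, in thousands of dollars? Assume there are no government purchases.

180

Rearranging demand gives Qd = 1031 - 8P; rearranging supply gives Qs = 2P - 169. Setting quantity demanded equal to quantity supplied, 1031 - 8P = 2P - 169, gives P* = 120 and Q* = 71.
Since 123 > 120, the floor is binding.
At P = 123: Qd = 1031 - 8·123 = 47 and Qs = 2·123 - 169 = 77.
Quantity traded falls to 47. At Q = 47 the demand price is (1031 - 47)/8 = 123 and the supply price is (169 + 47)/2 = 108.
Deadweight loss = ½ · (123 - 108) · (71 - 47) = ½ · 15 · 24 = 180.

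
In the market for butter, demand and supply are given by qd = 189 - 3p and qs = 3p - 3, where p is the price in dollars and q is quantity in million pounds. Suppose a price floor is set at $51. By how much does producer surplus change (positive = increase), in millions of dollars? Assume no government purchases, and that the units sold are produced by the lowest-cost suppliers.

Setting quantity demanded equal to quantity supplied, 189 - 3p = 3p - 3, gives p* = 32 and q* = 93.
Since 51 > 32, the floor is binding.
At p = 51: qd = 189 - 3·51 = 36 and qs = 3·51 - 3 = 150.
Producer surplus without the control is ½ · (32 - 1) · 93 = 1441.5.
With the floor, 36 units are sold at 51. The supply price at q = 36 is 13, so PS = ½ · [(51 - 1) + (51 - 13)] · 36 = 1584.
Change in producer surplus = 1584 - 1441.5 = 142.5.

142.5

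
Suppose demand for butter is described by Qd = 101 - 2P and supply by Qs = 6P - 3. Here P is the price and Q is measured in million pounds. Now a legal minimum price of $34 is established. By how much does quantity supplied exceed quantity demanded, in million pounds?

168

In a free market, 101 - 2P = 6P - 3 gives the equilibrium P* = 13, Q* = 75.
The floor of 34 is above the equilibrium price 13, so it binds.
At P = 34: Qd = 101 - 2·34 = 33 and Qs = 6·34 - 3 = 201.
Surplus = Qs - Qd = 201 - 33 = 168.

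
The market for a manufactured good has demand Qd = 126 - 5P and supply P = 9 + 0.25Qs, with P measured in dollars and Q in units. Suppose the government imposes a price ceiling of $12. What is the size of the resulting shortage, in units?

54

Rearranging supply gives Qs = 4P - 36. In a free market, 126 - 5P = 4P - 36 gives the equilibrium P* = 18, Q* = 36.
The ceiling of 12 is below the equilibrium price 18, so it binds.
At P = 12: Qd = 126 - 5·12 = 66 and Qs = 4·12 - 36 = 12.
Shortage = Qd - Qs = 66 - 12 = 54.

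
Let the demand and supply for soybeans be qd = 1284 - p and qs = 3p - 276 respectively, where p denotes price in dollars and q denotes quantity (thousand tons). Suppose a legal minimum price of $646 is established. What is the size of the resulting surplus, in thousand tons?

In a free market, 1284 - p = 3p - 276 gives the equilibrium p* = 390, q* = 894.
Since 646 > 390, the floor is binding.
At p = 646: qd = 1284 - 646 = 638 and qs = 3·646 - 276 = 1662.
Surplus = qs - qd = 1662 - 638 = 1024.

1024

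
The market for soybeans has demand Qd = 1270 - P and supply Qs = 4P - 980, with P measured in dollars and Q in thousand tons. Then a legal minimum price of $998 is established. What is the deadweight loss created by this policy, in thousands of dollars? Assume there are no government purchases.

187690

Setting quantity demanded equal to quantity supplied, 1270 - P = 4P - 980, gives P* = 450 and Q* = 820.
The floor of 998 is above the equilibrium price 450, so it binds.
At P = 998: Qd = 1270 - 998 = 272 and Qs = 4·998 - 980 = 3012.
Quantity traded falls to 272. At Q = 272 the demand price is 1270 - 272 = 998 and the supply price is (980 + 272)/4 = 313.
Deadweight loss = ½ · (998 - 313) · (820 - 272) = ½ · 685 · 548 = 187690.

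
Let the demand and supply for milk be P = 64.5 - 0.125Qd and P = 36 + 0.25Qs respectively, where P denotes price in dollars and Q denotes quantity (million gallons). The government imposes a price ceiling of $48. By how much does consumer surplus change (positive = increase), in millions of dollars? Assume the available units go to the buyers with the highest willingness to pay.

Rearranging demand gives Qd = 516 - 8P; rearranging supply gives Qs = 4P - 144. Equilibrium: 516 - 8P = 4P - 144, so 660 = 12P and P* = 55, Q* = 76.
Because the ceiling (48) lies below the market-clearing price, it is binding.
At P = 48: Qd = 516 - 8·48 = 132 and Qs = 4·48 - 144 = 48.
Consumer surplus without the control is ½ · (64.5 - 55) · 76 = 361.
With the ceiling, 48 units are sold at 48 (assume they go to the highest-value buyers). The demand price at Q = 48 is 58.5, so CS = ½ · [(64.5 - 48) + (58.5 - 48)] · 48 = 648.
Change in consumer surplus = 648 - 361 = 287.

287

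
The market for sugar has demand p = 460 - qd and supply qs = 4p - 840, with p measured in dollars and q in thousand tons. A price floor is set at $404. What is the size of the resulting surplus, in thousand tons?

Rearranging demand gives qd = 460 - p. Without the control the market clears where 460 - p = 4p - 840, i.e. p* = 260 and q* = 200.
Because the floor (404) lies above the market-clearing price, it is binding.
At p = 404: qd = 460 - 404 = 56 and qs = 4·404 - 840 = 776.
Surplus = qs - qd = 776 - 56 = 720.

720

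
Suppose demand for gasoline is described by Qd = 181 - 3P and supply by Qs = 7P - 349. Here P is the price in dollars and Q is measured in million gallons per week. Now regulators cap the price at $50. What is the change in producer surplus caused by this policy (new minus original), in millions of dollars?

In a free market, 181 - 3P = 7P - 349 gives the equilibrium P* = 53, Q* = 22.
Since 50 < 53, the ceiling is binding.
At P = 50: Qd = 181 - 3·50 = 31 and Qs = 7·50 - 349 = 1.
Producer surplus without the control is ½ · (53 - 349/7) · 22 = 242/7.
With the ceiling, producers sell 1 units at 50, so PS = ½ · (50 - 349/7) · 1 = 1/14.
Change in producer surplus = 1/14 - 242/7 = -34.5.

-34.5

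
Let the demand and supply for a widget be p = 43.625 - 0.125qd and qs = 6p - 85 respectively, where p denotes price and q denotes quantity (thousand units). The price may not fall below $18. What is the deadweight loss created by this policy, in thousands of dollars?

Rearranging demand gives qd = 349 - 8p. In a free market, 349 - 8p = 6p - 85 gives the equilibrium p* = 31, q* = 101.
The floor of 18 is below the equilibrium price 31, so it is not binding; the market clears at p* = 31, q* = 101.
Since the control does not bind, no trades are prevented and deadweight loss is zero.

0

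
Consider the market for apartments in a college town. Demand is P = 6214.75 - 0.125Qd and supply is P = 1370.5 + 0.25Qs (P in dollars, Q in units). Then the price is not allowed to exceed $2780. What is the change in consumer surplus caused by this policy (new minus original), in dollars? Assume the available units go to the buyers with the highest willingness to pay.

Rearranging demand gives Qd = 49718 - 8P; rearranging supply gives Qs = 4P - 5482. Equilibrium: 49718 - 8P = 4P - 5482, so 55200 = 12P and P* = 4600, Q* = 12918.
Since 2780 < 4600, the ceiling is binding.
At P = 2780: Qd = 49718 - 8·2780 = 27478 and Qs = 4·2780 - 5482 = 5638.
Consumer surplus without the control is ½ · (6214.75 - 4600) · 12918 = 10429670.25.
With the ceiling, 5638 units are sold at 2780 (assume they go to the highest-value buyers). The demand price at Q = 5638 is 5510, so CS = ½ · [(6214.75 - 2780) + (5510 - 2780)] · 5638 = 17378430.25.
Change in consumer surplus = 17378430.25 - 10429670.25 = 6948760.

6948760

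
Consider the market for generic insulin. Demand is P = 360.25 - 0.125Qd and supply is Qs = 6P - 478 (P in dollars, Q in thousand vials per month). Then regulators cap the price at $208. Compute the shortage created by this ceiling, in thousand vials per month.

Rearranging demand gives Qd = 2882 - 8P. Without the control the market clears where 2882 - 8P = 6P - 478, i.e. P* = 240 and Q* = 962.
Since 208 < 240, the ceiling is binding.
At P = 208: Qd = 2882 - 8·208 = 1218 and Qs = 6·208 - 478 = 770.
Shortage = Qd - Qs = 1218 - 770 = 448.

448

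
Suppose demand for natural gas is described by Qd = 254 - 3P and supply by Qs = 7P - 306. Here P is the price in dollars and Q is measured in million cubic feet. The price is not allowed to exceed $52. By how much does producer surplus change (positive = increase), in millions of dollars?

-288

Setting quantity demanded equal to quantity supplied, 254 - 3P = 7P - 306, gives P* = 56 and Q* = 86.
Because the ceiling (52) lies below the market-clearing price, it is binding.
At P = 52: Qd = 254 - 3·52 = 98 and Qs = 7·52 - 306 = 58.
Producer surplus without the control is ½ · (56 - 306/7) · 86 = 3698/7.
With the ceiling, producers sell 58 units at 52, so PS = ½ · (52 - 306/7) · 58 = 1682/7.
Change in producer surplus = 1682/7 - 3698/7 = -288.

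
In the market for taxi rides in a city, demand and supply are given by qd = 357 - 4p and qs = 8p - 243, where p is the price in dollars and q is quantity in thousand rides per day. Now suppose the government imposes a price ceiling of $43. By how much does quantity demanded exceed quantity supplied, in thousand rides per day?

In a free market, 357 - 4p = 8p - 243 gives the equilibrium p* = 50, q* = 157.
Since 43 < 50, the ceiling is binding.
At p = 43: qd = 357 - 4·43 = 185 and qs = 8·43 - 243 = 101.
Shortage = qd - qs = 185 - 101 = 84.

84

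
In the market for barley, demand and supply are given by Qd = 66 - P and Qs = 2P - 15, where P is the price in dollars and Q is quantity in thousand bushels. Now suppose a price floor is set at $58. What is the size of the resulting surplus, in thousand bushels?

Without the control the market clears where 66 - P = 2P - 15, i.e. P* = 27 and Q* = 39.
Because the floor (58) lies above the market-clearing price, it is binding.
At P = 58: Qd = 66 - 58 = 8 and Qs = 2·58 - 15 = 101.
Surplus = Qs - Qd = 101 - 8 = 93.

93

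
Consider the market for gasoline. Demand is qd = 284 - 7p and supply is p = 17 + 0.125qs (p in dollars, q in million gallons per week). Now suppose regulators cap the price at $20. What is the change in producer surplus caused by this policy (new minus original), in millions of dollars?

Rearranging supply gives qs = 8p - 136. Setting quantity demanded equal to quantity supplied, 284 - 7p = 8p - 136, gives p* = 28 and q* = 88.
The ceiling of 20 is below the equilibrium price 28, so it binds.
At p = 20: qd = 284 - 7·20 = 144 and qs = 8·20 - 136 = 24.
Producer surplus without the control is ½ · (28 - 17) · 88 = 484.
With the ceiling, producers sell 24 units at 20, so PS = ½ · (20 - 17) · 24 = 36.
Change in producer surplus = 36 - 484 = -448.

-448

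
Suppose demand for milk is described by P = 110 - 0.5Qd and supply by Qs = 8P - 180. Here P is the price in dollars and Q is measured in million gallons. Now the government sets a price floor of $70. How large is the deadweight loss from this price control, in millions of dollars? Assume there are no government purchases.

Rearranging demand gives Qd = 220 - 2P. Without the control the market clears where 220 - 2P = 8P - 180, i.e. P* = 40 and Q* = 140.
Because the floor (70) lies above the market-clearing price, it is binding.
At P = 70: Qd = 220 - 2·70 = 80 and Qs = 8·70 - 180 = 380.
Quantity traded falls to 80. At Q = 80 the demand price is (220 - 80)/2 = 70 and the supply price is (180 + 80)/8 = 32.5.
Deadweight loss = ½ · (70 - 32.5) · (140 - 80) = ½ · 37.5 · 60 = 1125.

1125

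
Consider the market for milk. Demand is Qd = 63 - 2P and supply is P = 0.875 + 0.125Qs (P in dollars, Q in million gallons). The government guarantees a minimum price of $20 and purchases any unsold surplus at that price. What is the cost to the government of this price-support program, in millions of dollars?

2600

Rearranging supply gives Qs = 8P - 7. Equilibrium: 63 - 2P = 8P - 7, so 70 = 10P and P* = 7, Q* = 49.
Since 20 > 7, the floor is binding.
At P = 20: Qd = 63 - 2·20 = 23 and Qs = 8·20 - 7 = 153.
Surplus = Qs - Qd = 130.
Government expenditure = surplus × support price = 130 × 20 = 2600.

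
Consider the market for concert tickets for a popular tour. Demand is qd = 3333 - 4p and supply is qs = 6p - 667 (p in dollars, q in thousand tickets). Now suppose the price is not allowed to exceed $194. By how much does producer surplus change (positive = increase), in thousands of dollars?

Setting quantity demanded equal to quantity supplied, 3333 - 4p = 6p - 667, gives p* = 400 and q* = 1733.
Since 194 < 400, the ceiling is binding.
At p = 194: qd = 3333 - 4·194 = 2557 and qs = 6·194 - 667 = 497.
Producer surplus without the control is ½ · (400 - 667/6) · 1733 = 3003289/12.
With the ceiling, producers sell 497 units at 194, so PS = ½ · (194 - 667/6) · 497 = 247009/12.
Change in producer surplus = 247009/12 - 3003289/12 = -229690.

-229690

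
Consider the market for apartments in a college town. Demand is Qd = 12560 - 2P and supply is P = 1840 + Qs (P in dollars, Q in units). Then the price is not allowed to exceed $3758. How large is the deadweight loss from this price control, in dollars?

814323

Rearranging supply gives Qs = P - 1840. Equilibrium: 12560 - 2P = P - 1840, so 14400 = 3P and P* = 4800, Q* = 2960.
Since 3758 < 4800, the ceiling is binding.
At P = 3758: Qd = 12560 - 2·3758 = 5044 and Qs = 3758 - 1840 = 1918.
Quantity traded falls to 1918. At Q = 1918 the demand price is (12560 - 1918)/2 = 5321 and the supply price is 1840 + 1918 = 3758.
Deadweight loss = ½ · (5321 - 3758) · (2960 - 1918) = ½ · 1563 · 1042 = 814323.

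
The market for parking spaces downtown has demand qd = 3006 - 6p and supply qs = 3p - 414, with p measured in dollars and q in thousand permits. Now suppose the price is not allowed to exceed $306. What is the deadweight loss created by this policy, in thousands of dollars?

12321

Without the control the market clears where 3006 - 6p = 3p - 414, i.e. p* = 380 and q* = 726.
The ceiling of 306 is below the equilibrium price 380, so it binds.
At p = 306: qd = 3006 - 6·306 = 1170 and qs = 3·306 - 414 = 504.
Quantity traded falls to 504. At q = 504 the demand price is (3006 - 504)/6 = 417 and the supply price is (414 + 504)/3 = 306.
Deadweight loss = ½ · (417 - 306) · (726 - 504) = ½ · 111 · 222 = 12321.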